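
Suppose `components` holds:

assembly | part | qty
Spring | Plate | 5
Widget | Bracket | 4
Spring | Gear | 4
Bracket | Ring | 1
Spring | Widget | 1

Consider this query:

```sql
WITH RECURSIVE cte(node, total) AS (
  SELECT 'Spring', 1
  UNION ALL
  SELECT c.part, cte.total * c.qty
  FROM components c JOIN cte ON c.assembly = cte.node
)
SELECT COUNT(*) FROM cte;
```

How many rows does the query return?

6

Base: (Spring, total=1).
Iteration 1: components of {Spring} -> Gear = 1*4 = 4, Plate = 1*5 = 5, Widget = 1*1 = 1.
Iteration 2: components of {Gear,Plate,Widget} -> Bracket = 1*4 = 4.
Iteration 3: components of {Bracket} -> Ring = 4*1 = 4.
Iteration 4: no further components; recursion stops.
Total rows emitted: 6.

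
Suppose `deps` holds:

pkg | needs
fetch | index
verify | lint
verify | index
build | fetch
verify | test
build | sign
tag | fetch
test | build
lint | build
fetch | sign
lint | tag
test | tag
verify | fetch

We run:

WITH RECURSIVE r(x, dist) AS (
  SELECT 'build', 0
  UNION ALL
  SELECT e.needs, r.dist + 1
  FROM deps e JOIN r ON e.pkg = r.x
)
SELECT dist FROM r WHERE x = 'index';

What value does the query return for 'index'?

Base: (build, dist=0).
Iteration 1: edges from {build} -> (fetch, dist=1), (sign, dist=1).
Iteration 2: edges from {fetch,sign} -> (index, dist=2), (sign, dist=2).
Iteration 3: no outgoing edges from {index,sign}; recursion stops.

2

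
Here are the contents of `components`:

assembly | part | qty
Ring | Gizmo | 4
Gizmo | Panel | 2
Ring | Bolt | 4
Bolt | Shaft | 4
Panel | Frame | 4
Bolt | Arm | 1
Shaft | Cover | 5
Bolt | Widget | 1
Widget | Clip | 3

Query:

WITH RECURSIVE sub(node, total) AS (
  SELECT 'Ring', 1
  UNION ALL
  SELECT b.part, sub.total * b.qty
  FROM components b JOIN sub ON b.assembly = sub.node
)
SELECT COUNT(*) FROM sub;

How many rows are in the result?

10

Base: (Ring, total=1).
Iteration 1: components of {Ring} -> Bolt = 1*4 = 4, Gizmo = 1*4 = 4.
Iteration 2: components of {Bolt,Gizmo} -> Arm = 4*1 = 4, Panel = 4*2 = 8, Shaft = 4*4 = 16, Widget = 4*1 = 4.
Iteration 3: components of {Arm,Panel,Shaft,Widget} -> Clip = 4*3 = 12, Cover = 16*5 = 80, Frame = 8*4 = 32.
Iteration 4: no further components; recursion stops.
Total rows emitted: 10.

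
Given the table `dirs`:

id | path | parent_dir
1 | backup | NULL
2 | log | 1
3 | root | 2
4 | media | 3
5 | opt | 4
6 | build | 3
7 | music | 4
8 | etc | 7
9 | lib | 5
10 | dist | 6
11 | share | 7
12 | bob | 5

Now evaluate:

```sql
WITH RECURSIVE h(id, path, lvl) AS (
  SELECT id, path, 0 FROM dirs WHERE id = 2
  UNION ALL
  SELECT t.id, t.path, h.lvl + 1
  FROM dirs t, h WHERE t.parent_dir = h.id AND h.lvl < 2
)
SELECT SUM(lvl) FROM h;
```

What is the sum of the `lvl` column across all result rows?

5

Base: id=2 (log) at lvl 0.
Iteration 1: rows with parent_dir in {2} -> root (id 3, lvl 1).
Iteration 2: rows with parent_dir in {3} -> media (id 4, lvl 2), build (id 6, lvl 2).
Iteration 3: lvl < 2 fails for all current rows; recursion stops.
SUM(lvl) = 0 + 1 + 2 + 2 = 5.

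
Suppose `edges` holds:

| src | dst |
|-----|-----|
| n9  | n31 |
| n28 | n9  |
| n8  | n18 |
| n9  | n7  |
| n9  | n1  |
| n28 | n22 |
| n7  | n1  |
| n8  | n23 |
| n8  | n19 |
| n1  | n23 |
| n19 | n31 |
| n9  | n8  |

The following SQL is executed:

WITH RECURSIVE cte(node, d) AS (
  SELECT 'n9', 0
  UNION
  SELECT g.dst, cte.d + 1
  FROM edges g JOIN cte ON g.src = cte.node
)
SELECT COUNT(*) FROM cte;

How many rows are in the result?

11

Base: (n9, d=0).
Iteration 1: edges from {n9} -> (n1, d=1), (n31, d=1), (n7, d=1), (n8, d=1).
Iteration 2: edges from {n1,n31,n7,n8} -> (n1, d=2), (n18, d=2), (n19, d=2), (n23, d=2). [UNION drops 1 duplicate row(s)]
Iteration 3: edges from {n1,n18,n19,n23} -> (n23, d=3), (n31, d=3).
Iteration 4: no outgoing edges from {n23,n31}; recursion stops.
Total rows emitted: 11.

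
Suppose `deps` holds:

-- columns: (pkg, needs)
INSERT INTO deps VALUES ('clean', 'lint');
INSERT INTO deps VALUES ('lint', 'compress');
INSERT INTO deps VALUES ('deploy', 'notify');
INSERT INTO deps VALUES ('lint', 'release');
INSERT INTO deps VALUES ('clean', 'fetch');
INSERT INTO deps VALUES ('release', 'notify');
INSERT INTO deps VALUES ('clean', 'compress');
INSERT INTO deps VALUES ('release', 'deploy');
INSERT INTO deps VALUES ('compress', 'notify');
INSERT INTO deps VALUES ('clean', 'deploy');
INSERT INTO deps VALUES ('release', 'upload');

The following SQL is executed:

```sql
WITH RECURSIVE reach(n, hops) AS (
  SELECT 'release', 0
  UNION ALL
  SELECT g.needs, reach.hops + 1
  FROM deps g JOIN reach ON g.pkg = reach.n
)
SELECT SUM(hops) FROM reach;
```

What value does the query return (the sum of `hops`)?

Base: (release, hops=0).
Iteration 1: edges from {release} -> (deploy, hops=1), (notify, hops=1), (upload, hops=1).
Iteration 2: edges from {deploy,notify,upload} -> (notify, hops=2).
Iteration 3: no outgoing edges from {notify}; recursion stops.
SUM(hops) = 0 + 1 + 1 + 1 + 2 = 5.

5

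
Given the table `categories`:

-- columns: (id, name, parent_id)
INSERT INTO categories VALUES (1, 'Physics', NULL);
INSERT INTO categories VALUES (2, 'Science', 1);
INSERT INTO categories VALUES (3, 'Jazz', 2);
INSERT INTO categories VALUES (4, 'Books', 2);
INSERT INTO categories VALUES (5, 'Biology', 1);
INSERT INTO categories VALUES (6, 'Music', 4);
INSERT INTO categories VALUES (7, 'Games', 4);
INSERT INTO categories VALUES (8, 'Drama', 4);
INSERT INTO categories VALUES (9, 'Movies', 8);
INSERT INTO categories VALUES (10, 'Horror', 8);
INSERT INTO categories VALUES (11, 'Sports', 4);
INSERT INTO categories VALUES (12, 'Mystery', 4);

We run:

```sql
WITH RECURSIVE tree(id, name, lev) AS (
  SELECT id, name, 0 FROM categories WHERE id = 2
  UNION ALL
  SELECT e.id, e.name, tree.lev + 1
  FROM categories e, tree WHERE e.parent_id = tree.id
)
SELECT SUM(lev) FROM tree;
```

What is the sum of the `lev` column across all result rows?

18

Base: id=2 (Science) at lev 0.
Iteration 1: rows with parent_id in {2} -> Jazz (id 3, lev 1), Books (id 4, lev 1).
Iteration 2: rows with parent_id in {3,4} -> Music (id 6, lev 2), Games (id 7, lev 2), Drama (id 8, lev 2), Sports (id 11, lev 2), Mystery (id 12, lev 2).
Iteration 3: rows with parent_id in {6,7,8,11,12} -> Movies (id 9, lev 3), Horror (id 10, lev 3).
Iteration 4: no rows with parent_id in {9,10}; recursion stops.
SUM(lev) = 0 + 1 + 1 + 2 + 2 + 2 + 2 + 2 + 3 + 3 = 18.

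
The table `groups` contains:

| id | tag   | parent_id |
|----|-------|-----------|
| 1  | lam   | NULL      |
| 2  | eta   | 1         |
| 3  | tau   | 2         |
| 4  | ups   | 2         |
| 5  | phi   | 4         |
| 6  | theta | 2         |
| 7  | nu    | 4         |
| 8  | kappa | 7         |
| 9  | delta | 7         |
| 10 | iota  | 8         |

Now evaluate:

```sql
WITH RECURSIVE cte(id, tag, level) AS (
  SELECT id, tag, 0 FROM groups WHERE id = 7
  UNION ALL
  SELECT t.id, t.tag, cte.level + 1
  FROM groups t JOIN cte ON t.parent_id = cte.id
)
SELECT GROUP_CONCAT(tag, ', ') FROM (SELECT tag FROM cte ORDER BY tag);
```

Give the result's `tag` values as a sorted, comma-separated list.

Base: id=7 (nu) at level 0.
Iteration 1: rows with parent_id in {7} -> kappa (id 8, level 1), delta (id 9, level 1).
Iteration 2: rows with parent_id in {8,9} -> iota (id 10, level 2).
Iteration 3: no rows with parent_id in {10}; recursion stops.

delta, iota, kappa, nu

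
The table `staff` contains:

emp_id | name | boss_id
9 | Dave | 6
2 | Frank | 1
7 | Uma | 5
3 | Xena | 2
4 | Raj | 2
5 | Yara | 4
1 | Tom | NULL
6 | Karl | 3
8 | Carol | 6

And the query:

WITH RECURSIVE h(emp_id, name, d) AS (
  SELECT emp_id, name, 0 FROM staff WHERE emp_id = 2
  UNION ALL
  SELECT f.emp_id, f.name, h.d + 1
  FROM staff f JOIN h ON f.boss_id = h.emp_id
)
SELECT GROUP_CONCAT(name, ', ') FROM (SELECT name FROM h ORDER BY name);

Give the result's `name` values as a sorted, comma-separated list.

Base: emp_id=2 (Frank) at d 0.
Iteration 1: rows with boss_id in {2} -> Xena (id 3, d 1), Raj (id 4, d 1).
Iteration 2: rows with boss_id in {3,4} -> Yara (id 5, d 2), Karl (id 6, d 2).
Iteration 3: rows with boss_id in {5,6} -> Uma (id 7, d 3), Carol (id 8, d 3), Dave (id 9, d 3).
Iteration 4: no rows with boss_id in {7,8,9}; recursion stops.

Carol, Dave, Frank, Karl, Raj, Uma, Xena, Yara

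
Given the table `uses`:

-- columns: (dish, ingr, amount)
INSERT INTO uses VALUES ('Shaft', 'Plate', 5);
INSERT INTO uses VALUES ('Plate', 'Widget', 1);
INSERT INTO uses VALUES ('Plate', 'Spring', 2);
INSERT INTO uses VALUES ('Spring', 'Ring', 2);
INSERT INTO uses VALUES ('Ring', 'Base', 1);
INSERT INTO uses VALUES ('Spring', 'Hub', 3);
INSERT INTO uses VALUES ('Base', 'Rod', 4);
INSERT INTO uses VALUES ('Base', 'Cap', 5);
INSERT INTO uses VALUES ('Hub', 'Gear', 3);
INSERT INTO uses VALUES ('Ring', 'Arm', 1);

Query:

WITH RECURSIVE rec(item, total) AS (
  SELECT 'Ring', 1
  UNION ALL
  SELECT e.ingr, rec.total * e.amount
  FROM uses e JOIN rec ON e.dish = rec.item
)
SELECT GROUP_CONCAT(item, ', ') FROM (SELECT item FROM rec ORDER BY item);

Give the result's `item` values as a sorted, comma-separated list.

Arm, Base, Cap, Ring, Rod

Base: (Ring, total=1).
Iteration 1: components of {Ring} -> Arm = 1*1 = 1, Base = 1*1 = 1.
Iteration 2: components of {Arm,Base} -> Cap = 1*5 = 5, Rod = 1*4 = 4.
Iteration 3: no further components; recursion stops.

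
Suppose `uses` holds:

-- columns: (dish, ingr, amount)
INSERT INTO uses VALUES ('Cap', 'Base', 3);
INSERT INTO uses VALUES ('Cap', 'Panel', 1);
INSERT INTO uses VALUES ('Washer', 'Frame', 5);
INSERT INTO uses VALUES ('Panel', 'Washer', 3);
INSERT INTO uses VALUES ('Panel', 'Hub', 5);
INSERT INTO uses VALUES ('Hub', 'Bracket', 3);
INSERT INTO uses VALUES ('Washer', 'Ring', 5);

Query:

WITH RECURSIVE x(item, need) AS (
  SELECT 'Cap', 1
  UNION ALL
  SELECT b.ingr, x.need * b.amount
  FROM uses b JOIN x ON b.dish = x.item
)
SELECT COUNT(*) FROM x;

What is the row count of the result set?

Base: (Cap, need=1).
Iteration 1: components of {Cap} -> Base = 1*3 = 3, Panel = 1*1 = 1.
Iteration 2: components of {Base,Panel} -> Hub = 1*5 = 5, Washer = 1*3 = 3.
Iteration 3: components of {Hub,Washer} -> Bracket = 5*3 = 15, Frame = 3*5 = 15, Ring = 3*5 = 15.
Iteration 4: no further components; recursion stops.
Total rows emitted: 8.

8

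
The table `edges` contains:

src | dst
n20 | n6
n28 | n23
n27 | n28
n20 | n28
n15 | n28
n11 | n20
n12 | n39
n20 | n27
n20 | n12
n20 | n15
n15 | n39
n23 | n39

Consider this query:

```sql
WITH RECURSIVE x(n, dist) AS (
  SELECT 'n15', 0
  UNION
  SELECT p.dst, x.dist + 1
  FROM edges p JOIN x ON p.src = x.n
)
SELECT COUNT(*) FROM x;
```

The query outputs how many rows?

Base: (n15, dist=0).
Iteration 1: edges from {n15} -> (n28, dist=1), (n39, dist=1).
Iteration 2: edges from {n28,n39} -> (n23, dist=2).
Iteration 3: edges from {n23} -> (n39, dist=3).
Iteration 4: no outgoing edges from {n39}; recursion stops.
Total rows emitted: 5.

5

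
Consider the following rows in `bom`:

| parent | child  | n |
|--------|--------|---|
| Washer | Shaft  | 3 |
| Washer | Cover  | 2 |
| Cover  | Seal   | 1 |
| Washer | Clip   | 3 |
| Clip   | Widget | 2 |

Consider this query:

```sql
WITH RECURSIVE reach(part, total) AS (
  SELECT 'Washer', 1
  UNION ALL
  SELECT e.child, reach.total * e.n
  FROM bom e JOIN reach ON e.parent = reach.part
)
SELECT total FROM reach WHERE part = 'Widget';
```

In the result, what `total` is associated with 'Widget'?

Base: (Washer, total=1).
Iteration 1: components of {Washer} -> Clip = 1*3 = 3, Cover = 1*2 = 2, Shaft = 1*3 = 3.
Iteration 2: components of {Clip,Cover,Shaft} -> Seal = 2*1 = 2, Widget = 3*2 = 6.
Iteration 3: no further components; recursion stops.

6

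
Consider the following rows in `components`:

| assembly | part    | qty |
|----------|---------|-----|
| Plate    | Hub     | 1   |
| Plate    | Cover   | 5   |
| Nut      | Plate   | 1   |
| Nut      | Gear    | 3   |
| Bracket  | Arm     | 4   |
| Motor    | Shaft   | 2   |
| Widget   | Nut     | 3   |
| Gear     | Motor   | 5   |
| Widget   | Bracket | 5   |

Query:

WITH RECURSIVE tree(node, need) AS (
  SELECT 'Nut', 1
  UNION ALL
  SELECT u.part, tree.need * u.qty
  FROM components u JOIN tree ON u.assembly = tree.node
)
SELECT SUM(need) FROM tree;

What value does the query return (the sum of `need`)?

Base: (Nut, need=1).
Iteration 1: components of {Nut} -> Gear = 1*3 = 3, Plate = 1*1 = 1.
Iteration 2: components of {Gear,Plate} -> Cover = 1*5 = 5, Hub = 1*1 = 1, Motor = 3*5 = 15.
Iteration 3: components of {Cover,Hub,Motor} -> Shaft = 15*2 = 30.
Iteration 4: no further components; recursion stops.
SUM(need) = 1 + 3 + 1 + 15 + 5 + 1 + 30 = 56.

56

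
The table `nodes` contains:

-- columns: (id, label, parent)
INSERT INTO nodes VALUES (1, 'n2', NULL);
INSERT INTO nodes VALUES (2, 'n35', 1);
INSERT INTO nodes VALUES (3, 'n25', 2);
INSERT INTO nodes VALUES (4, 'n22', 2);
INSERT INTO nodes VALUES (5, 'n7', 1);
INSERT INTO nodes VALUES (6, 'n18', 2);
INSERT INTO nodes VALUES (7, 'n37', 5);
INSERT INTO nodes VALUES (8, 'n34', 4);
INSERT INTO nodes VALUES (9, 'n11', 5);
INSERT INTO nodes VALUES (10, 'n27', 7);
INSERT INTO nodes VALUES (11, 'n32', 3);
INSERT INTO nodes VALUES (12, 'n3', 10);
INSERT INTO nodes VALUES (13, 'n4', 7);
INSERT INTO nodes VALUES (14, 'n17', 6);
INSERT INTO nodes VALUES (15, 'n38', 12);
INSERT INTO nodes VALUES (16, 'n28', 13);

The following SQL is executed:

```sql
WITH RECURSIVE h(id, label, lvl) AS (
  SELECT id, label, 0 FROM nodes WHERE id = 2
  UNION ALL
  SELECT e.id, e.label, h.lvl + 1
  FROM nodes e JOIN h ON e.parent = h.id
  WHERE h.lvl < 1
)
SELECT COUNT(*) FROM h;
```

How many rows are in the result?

4

Base: id=2 (n35) at lvl 0.
Iteration 1: rows with parent in {2} -> n25 (id 3, lvl 1), n22 (id 4, lvl 1), n18 (id 6, lvl 1).
Iteration 2: lvl < 1 fails for all current rows; recursion stops.
Total rows emitted: 4.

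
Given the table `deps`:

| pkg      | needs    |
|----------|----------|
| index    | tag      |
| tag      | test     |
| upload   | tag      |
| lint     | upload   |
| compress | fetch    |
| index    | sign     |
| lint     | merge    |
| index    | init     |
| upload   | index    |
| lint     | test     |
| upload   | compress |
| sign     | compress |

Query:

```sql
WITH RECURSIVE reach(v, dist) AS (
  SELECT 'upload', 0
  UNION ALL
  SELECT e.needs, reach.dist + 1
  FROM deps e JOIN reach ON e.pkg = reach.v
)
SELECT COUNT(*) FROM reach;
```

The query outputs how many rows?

12

Base: (upload, dist=0).
Iteration 1: edges from {upload} -> (compress, dist=1), (index, dist=1), (tag, dist=1).
Iteration 2: edges from {compress,index,tag} -> (fetch, dist=2), (init, dist=2), (sign, dist=2), (tag, dist=2), (test, dist=2).
Iteration 3: edges from {fetch,init,sign,tag,test} -> (compress, dist=3), (test, dist=3).
Iteration 4: edges from {compress,test} -> (fetch, dist=4).
Iteration 5: no outgoing edges from {fetch}; recursion stops.
Total rows emitted: 12.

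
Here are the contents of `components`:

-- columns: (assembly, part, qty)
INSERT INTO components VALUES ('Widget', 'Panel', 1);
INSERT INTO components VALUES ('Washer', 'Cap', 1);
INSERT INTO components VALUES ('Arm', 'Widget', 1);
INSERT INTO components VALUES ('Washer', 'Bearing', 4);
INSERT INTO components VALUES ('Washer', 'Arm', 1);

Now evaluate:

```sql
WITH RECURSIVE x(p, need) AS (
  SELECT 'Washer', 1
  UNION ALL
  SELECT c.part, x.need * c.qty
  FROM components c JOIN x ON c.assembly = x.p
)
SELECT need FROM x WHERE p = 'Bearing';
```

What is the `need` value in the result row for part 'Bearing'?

Base: (Washer, need=1).
Iteration 1: components of {Washer} -> Arm = 1*1 = 1, Bearing = 1*4 = 4, Cap = 1*1 = 1.
Iteration 2: components of {Arm,Bearing,Cap} -> Widget = 1*1 = 1.
Iteration 3: components of {Widget} -> Panel = 1*1 = 1.
Iteration 4: no further components; recursion stops.

4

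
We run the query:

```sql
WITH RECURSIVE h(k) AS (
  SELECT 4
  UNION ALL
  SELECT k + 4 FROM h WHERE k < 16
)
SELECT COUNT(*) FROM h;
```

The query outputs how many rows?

4

Base: k=4.
Iteration 1: 4 < 16 holds -> k = 4 + 4 = 8.
Iteration 2: 8 < 16 holds -> k = 8 + 4 = 12.
Iteration 3: 12 < 16 holds -> k = 12 + 4 = 16.
Iteration 4: 16 < 16 fails; recursion stops.
Total rows emitted: 4.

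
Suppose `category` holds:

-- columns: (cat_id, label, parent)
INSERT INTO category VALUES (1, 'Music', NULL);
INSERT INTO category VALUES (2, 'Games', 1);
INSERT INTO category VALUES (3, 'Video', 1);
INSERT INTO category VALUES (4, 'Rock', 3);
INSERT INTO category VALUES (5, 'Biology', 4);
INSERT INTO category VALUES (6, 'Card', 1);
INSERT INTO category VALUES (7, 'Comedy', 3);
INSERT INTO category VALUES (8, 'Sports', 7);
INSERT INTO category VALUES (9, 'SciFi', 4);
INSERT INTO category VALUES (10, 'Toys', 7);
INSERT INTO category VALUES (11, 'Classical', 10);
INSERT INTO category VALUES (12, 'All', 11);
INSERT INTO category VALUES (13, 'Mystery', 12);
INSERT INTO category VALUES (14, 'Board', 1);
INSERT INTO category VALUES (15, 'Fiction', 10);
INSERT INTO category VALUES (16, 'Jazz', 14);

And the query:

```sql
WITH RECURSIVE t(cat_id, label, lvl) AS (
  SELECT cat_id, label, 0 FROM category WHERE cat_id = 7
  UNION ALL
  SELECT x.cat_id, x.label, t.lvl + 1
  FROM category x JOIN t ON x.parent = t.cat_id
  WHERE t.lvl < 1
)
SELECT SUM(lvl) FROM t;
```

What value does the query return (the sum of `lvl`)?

2

Base: cat_id=7 (Comedy) at lvl 0.
Iteration 1: rows with parent in {7} -> Sports (id 8, lvl 1), Toys (id 10, lvl 1).
Iteration 2: lvl < 1 fails for all current rows; recursion stops.
SUM(lvl) = 0 + 1 + 1 = 2.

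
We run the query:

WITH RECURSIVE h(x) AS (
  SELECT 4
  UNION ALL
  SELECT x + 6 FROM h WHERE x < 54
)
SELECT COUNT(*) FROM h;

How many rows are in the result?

Base: x=4.
Iteration 1: 4 < 54 holds -> x = 4 + 6 = 10.
Iteration 2: 10 < 54 holds -> x = 10 + 6 = 16.
Iteration 3: 16 < 54 holds -> x = 16 + 6 = 22.
Iteration 4: 22 < 54 holds -> x = 22 + 6 = 28.
Iteration 5: 28 < 54 holds -> x = 28 + 6 = 34.
Iteration 6: 34 < 54 holds -> x = 34 + 6 = 40.
Iteration 7: 40 < 54 holds -> x = 40 + 6 = 46.
Iteration 8: 46 < 54 holds -> x = 46 + 6 = 52.
Iteration 9: 52 < 54 holds -> x = 52 + 6 = 58.
Iteration 10: 58 < 54 fails; recursion stops.
Total rows emitted: 10.

10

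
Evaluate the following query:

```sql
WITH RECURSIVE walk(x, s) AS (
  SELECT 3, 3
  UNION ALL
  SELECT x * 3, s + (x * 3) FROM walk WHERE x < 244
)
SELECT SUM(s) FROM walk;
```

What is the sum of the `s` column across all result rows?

Base: x=3, s=3.
Iteration 1: 3 < 244 holds -> x = 3 * 3 = 9, s = 3 + 9 = 12.
Iteration 2: 9 < 244 holds -> x = 9 * 3 = 27, s = 12 + 27 = 39.
Iteration 3: 27 < 244 holds -> x = 27 * 3 = 81, s = 39 + 81 = 120.
Iteration 4: 81 < 244 holds -> x = 81 * 3 = 243, s = 120 + 243 = 363.
Iteration 5: 243 < 244 holds -> x = 243 * 3 = 729, s = 363 + 729 = 1092.
Iteration 6: 729 < 244 fails; recursion stops.
SUM(s) = 3 + 12 + 39 + 120 + 363 + 1092 = 1629.

1629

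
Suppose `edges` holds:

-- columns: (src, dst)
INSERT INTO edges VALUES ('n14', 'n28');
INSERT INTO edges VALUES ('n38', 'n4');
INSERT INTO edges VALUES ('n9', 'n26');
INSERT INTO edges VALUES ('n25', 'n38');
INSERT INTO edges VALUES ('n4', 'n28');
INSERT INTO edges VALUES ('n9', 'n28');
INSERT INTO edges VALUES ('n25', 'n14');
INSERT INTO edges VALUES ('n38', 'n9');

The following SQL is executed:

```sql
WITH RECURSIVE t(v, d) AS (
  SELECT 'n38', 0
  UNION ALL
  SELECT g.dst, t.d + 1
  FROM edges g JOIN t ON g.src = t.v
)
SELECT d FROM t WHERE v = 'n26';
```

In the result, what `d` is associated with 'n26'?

2

Base: (n38, d=0).
Iteration 1: edges from {n38} -> (n4, d=1), (n9, d=1).
Iteration 2: edges from {n4,n9} -> (n26, d=2), (n28, d=2) x2. [UNION ALL keeps all 3 new rows, including repeats]
Iteration 3: no outgoing edges from {n26,n28}; recursion stops.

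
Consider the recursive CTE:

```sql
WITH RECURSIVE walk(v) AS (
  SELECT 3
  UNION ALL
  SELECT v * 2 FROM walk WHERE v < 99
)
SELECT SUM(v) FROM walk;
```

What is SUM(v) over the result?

Base: v=3.
Iteration 1: 3 < 99 holds -> v = 3 * 2 = 6.
Iteration 2: 6 < 99 holds -> v = 6 * 2 = 12.
Iteration 3: 12 < 99 holds -> v = 12 * 2 = 24.
Iteration 4: 24 < 99 holds -> v = 24 * 2 = 48.
Iteration 5: 48 < 99 holds -> v = 48 * 2 = 96.
Iteration 6: 96 < 99 holds -> v = 96 * 2 = 192.
Iteration 7: 192 < 99 fails; recursion stops.
SUM(v) = 3 + 6 + 12 + 24 + 48 + 96 + 192 = 381.

381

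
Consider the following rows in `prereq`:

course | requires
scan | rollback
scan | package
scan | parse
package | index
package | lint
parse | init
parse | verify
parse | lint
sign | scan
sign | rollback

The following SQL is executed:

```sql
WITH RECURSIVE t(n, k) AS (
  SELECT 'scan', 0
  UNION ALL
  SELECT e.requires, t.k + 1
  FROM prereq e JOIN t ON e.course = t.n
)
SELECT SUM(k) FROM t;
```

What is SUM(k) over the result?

Base: (scan, k=0).
Iteration 1: edges from {scan} -> (package, k=1), (parse, k=1), (rollback, k=1).
Iteration 2: edges from {package,parse,rollback} -> (index, k=2), (init, k=2), (lint, k=2) x2, (verify, k=2). [UNION ALL keeps all 5 new rows, including repeats]
Iteration 3: no outgoing edges from {index,init,lint,verify}; recursion stops.
SUM(k) = 0 + 1 + 1 + 1 + 2 + 2 + 2 + 2 + 2 = 13.

13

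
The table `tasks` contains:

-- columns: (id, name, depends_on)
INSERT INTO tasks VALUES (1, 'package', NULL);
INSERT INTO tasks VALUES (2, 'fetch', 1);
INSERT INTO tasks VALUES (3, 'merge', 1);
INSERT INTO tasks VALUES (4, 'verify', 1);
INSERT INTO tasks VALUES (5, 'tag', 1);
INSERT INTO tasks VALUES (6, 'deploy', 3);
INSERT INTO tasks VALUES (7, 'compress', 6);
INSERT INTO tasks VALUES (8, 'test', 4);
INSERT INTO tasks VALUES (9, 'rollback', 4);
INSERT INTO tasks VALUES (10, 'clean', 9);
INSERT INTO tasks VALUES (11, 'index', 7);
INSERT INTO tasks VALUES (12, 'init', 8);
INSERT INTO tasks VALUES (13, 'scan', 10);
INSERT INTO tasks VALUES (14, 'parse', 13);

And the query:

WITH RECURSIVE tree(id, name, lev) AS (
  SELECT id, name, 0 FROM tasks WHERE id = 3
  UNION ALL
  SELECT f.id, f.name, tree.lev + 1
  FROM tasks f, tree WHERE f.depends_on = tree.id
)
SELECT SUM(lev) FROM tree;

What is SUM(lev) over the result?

6

Base: id=3 (merge) at lev 0.
Iteration 1: rows with depends_on in {3} -> deploy (id 6, lev 1).
Iteration 2: rows with depends_on in {6} -> compress (id 7, lev 2).
Iteration 3: rows with depends_on in {7} -> index (id 11, lev 3).
Iteration 4: no rows with depends_on in {11}; recursion stops.
SUM(lev) = 0 + 1 + 2 + 3 = 6.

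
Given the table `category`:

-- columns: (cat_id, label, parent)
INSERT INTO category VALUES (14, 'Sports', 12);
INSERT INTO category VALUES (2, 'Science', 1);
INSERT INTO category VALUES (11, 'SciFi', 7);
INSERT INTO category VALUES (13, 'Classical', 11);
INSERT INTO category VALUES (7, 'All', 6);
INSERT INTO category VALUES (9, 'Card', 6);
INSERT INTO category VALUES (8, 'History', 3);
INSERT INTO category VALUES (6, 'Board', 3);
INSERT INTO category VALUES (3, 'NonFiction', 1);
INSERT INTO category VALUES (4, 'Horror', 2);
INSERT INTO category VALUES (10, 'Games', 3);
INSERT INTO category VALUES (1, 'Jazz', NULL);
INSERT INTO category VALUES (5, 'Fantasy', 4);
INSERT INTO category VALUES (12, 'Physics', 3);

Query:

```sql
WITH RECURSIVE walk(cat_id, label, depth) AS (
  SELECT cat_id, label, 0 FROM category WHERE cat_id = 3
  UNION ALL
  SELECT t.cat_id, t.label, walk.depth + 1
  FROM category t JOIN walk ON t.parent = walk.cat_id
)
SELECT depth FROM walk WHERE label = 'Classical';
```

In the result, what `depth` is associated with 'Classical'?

4

Base: cat_id=3 (NonFiction) at depth 0.
Iteration 1: rows with parent in {3} -> Board (id 6, depth 1), History (id 8, depth 1), Games (id 10, depth 1), Physics (id 12, depth 1).
Iteration 2: rows with parent in {6,8,10,12} -> All (id 7, depth 2), Card (id 9, depth 2), Sports (id 14, depth 2).
Iteration 3: rows with parent in {7,9,14} -> SciFi (id 11, depth 3).
Iteration 4: rows with parent in {11} -> Classical (id 13, depth 4).
Iteration 5: no rows with parent in {13}; recursion stops.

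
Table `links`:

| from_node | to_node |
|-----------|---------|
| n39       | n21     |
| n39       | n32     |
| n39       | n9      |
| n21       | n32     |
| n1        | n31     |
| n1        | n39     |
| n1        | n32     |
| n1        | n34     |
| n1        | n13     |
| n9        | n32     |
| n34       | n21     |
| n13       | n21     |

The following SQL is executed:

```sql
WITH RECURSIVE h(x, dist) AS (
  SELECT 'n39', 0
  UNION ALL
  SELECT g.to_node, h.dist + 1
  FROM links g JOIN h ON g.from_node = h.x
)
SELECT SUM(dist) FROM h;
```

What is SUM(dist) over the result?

7

Base: (n39, dist=0).
Iteration 1: edges from {n39} -> (n21, dist=1), (n32, dist=1), (n9, dist=1).
Iteration 2: edges from {n21,n32,n9} -> (n32, dist=2) x2. [UNION ALL keeps all 2 new rows, including repeats]
Iteration 3: no outgoing edges from {n32}; recursion stops.
SUM(dist) = 0 + 1 + 1 + 1 + 2 + 2 = 7.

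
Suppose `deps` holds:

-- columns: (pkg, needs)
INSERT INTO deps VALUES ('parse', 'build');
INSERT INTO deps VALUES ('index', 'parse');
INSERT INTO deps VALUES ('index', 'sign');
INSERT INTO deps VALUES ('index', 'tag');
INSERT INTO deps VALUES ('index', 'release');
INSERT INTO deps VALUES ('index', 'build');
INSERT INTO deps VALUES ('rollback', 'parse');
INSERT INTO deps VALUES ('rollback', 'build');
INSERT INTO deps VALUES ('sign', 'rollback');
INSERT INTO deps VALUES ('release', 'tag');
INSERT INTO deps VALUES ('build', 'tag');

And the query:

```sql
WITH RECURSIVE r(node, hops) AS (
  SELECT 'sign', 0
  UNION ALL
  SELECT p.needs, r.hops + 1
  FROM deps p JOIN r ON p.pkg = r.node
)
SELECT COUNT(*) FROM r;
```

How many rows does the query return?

Base: (sign, hops=0).
Iteration 1: edges from {sign} -> (rollback, hops=1).
Iteration 2: edges from {rollback} -> (build, hops=2), (parse, hops=2).
Iteration 3: edges from {build,parse} -> (build, hops=3), (tag, hops=3).
Iteration 4: edges from {build,tag} -> (tag, hops=4).
Iteration 5: no outgoing edges from {tag}; recursion stops.
Total rows emitted: 7.

7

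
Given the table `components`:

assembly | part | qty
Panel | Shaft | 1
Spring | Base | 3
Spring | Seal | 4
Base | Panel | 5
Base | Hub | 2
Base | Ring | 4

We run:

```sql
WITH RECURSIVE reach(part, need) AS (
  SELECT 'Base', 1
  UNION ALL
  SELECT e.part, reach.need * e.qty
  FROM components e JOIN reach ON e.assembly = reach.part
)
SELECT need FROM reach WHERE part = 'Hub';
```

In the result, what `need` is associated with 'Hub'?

2

Base: (Base, need=1).
Iteration 1: components of {Base} -> Hub = 1*2 = 2, Panel = 1*5 = 5, Ring = 1*4 = 4.
Iteration 2: components of {Hub,Panel,Ring} -> Shaft = 5*1 = 5.
Iteration 3: no further components; recursion stops.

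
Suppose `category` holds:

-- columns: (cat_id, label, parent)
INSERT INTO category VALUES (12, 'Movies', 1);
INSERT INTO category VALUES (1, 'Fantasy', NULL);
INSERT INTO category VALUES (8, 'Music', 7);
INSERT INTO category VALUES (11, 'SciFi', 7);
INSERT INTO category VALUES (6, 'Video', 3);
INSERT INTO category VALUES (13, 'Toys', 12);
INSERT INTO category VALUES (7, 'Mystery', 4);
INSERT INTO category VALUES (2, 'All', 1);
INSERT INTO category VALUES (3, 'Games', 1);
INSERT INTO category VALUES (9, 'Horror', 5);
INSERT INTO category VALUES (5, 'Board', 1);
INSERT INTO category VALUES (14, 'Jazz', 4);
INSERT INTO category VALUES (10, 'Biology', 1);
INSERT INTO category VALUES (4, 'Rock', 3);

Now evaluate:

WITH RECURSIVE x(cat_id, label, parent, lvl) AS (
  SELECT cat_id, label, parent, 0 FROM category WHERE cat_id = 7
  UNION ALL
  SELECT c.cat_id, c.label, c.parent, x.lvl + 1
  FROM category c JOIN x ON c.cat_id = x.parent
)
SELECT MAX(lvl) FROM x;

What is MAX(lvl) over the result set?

3

Base: cat_id=7 (Mystery), parent=4, lvl 0.
Iteration 1: join on cat_id=4 -> Rock (id 4, parent=3, lvl 1).
Iteration 2: join on cat_id=3 -> Games (id 3, parent=1, lvl 2).
Iteration 3: join on cat_id=1 -> Fantasy (id 1, parent=NULL, lvl 3).
Iteration 4: parent is NULL; no match; recursion stops.
lvl values: 0, 1, 2, 3; the maximum is 3.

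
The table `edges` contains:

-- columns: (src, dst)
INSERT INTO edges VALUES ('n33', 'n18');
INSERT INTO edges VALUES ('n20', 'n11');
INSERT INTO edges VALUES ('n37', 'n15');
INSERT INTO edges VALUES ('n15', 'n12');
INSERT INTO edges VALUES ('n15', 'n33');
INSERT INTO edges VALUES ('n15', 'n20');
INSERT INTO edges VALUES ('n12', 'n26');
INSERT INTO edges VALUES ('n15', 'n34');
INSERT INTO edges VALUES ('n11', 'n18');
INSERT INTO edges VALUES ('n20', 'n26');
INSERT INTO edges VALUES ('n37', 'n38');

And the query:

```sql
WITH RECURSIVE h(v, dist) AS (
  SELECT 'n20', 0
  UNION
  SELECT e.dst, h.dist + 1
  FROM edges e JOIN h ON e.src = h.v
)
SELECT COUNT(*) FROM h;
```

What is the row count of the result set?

Base: (n20, dist=0).
Iteration 1: edges from {n20} -> (n11, dist=1), (n26, dist=1).
Iteration 2: edges from {n11,n26} -> (n18, dist=2).
Iteration 3: no outgoing edges from {n18}; recursion stops.
Total rows emitted: 4.

4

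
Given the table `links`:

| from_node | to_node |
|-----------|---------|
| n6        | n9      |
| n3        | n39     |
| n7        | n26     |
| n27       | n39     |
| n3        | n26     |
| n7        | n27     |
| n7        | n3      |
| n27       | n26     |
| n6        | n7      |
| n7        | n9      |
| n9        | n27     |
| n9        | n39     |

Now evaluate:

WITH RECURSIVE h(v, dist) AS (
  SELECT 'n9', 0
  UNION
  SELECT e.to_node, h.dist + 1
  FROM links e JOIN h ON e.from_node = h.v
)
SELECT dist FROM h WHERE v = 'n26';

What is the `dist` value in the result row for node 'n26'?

Base: (n9, dist=0).
Iteration 1: edges from {n9} -> (n27, dist=1), (n39, dist=1).
Iteration 2: edges from {n27,n39} -> (n26, dist=2), (n39, dist=2).
Iteration 3: no outgoing edges from {n26,n39}; recursion stops.

2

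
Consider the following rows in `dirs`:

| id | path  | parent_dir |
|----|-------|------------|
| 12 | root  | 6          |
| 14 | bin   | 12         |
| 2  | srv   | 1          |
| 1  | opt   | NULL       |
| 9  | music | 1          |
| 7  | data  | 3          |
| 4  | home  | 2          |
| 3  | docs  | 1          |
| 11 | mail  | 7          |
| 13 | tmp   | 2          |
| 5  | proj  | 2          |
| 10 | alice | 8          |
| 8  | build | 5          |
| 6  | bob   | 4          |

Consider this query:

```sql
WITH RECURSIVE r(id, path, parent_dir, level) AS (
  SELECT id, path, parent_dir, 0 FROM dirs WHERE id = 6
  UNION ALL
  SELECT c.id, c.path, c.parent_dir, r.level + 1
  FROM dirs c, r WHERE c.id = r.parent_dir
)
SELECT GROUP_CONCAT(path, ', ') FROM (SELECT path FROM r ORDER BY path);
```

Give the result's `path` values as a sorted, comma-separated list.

bob, home, opt, srv

Base: id=6 (bob), parent_dir=4, level 0.
Iteration 1: join on id=4 -> home (id 4, parent_dir=2, level 1).
Iteration 2: join on id=2 -> srv (id 2, parent_dir=1, level 2).
Iteration 3: join on id=1 -> opt (id 1, parent_dir=NULL, level 3).
Iteration 4: parent_dir is NULL; no match; recursion stops.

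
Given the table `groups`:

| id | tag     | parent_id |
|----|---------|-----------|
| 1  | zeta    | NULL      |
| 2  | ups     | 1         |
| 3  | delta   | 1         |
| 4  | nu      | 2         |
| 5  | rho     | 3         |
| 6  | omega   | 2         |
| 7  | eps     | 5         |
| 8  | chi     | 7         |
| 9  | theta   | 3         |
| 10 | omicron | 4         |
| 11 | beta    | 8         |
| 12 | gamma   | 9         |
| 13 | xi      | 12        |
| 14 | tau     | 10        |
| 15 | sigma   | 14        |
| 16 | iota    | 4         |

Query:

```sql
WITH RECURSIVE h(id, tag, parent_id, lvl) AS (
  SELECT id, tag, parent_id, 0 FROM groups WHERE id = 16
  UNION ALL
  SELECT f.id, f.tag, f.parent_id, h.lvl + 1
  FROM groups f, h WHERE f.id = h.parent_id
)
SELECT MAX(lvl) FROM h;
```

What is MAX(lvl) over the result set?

3

Base: id=16 (iota), parent_id=4, lvl 0.
Iteration 1: join on id=4 -> nu (id 4, parent_id=2, lvl 1).
Iteration 2: join on id=2 -> ups (id 2, parent_id=1, lvl 2).
Iteration 3: join on id=1 -> zeta (id 1, parent_id=NULL, lvl 3).
Iteration 4: parent_id is NULL; no match; recursion stops.
lvl values: 0, 1, 2, 3; the maximum is 3.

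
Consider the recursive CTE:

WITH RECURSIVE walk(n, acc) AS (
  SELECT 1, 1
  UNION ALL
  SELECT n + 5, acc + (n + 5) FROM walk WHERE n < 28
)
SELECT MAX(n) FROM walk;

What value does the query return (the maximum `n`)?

31

Base: n=1, acc=1.
Iteration 1: 1 < 28 holds -> n = 1 + 5 = 6, acc = 1 + 6 = 7.
Iteration 2: 6 < 28 holds -> n = 6 + 5 = 11, acc = 7 + 11 = 18.
Iteration 3: 11 < 28 holds -> n = 11 + 5 = 16, acc = 18 + 16 = 34.
Iteration 4: 16 < 28 holds -> n = 16 + 5 = 21, acc = 34 + 21 = 55.
Iteration 5: 21 < 28 holds -> n = 21 + 5 = 26, acc = 55 + 26 = 81.
Iteration 6: 26 < 28 holds -> n = 26 + 5 = 31, acc = 81 + 31 = 112.
Iteration 7: 31 < 28 fails; recursion stops.
n values: 1, 6, 11, 16, 21, 26, 31; the maximum is 31.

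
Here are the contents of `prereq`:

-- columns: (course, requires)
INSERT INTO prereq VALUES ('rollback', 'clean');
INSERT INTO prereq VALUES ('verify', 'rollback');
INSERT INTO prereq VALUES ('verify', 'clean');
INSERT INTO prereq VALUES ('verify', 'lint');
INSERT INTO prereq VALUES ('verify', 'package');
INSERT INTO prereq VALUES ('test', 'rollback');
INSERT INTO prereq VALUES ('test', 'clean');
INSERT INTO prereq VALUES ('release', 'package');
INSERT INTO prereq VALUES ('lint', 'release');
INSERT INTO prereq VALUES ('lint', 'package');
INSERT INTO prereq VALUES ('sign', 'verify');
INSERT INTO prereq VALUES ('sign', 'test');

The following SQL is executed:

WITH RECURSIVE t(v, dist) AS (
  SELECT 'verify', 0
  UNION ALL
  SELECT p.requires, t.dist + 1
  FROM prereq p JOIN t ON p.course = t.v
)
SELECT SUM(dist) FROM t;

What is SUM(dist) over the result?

13

Base: (verify, dist=0).
Iteration 1: edges from {verify} -> (clean, dist=1), (lint, dist=1), (package, dist=1), (rollback, dist=1).
Iteration 2: edges from {clean,lint,package,rollback} -> (clean, dist=2), (package, dist=2), (release, dist=2).
Iteration 3: edges from {clean,package,release} -> (package, dist=3).
Iteration 4: no outgoing edges from {package}; recursion stops.
SUM(dist) = 0 + 1 + 1 + 1 + 1 + 2 + 2 + 2 + 3 = 13.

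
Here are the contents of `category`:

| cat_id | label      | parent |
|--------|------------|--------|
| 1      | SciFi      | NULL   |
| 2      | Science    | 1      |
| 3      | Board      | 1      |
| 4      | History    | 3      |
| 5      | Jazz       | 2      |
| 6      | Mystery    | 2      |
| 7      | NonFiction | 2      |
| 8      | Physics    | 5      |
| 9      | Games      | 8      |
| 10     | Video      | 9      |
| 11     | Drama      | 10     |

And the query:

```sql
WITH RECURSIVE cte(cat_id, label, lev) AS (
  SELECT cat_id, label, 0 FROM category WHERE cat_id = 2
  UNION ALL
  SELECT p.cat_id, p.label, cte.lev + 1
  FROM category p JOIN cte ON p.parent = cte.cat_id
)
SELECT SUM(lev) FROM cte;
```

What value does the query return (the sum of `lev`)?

Base: cat_id=2 (Science) at lev 0.
Iteration 1: rows with parent in {2} -> Jazz (id 5, lev 1), Mystery (id 6, lev 1), NonFiction (id 7, lev 1).
Iteration 2: rows with parent in {5,6,7} -> Physics (id 8, lev 2).
Iteration 3: rows with parent in {8} -> Games (id 9, lev 3).
Iteration 4: rows with parent in {9} -> Video (id 10, lev 4).
Iteration 5: rows with parent in {10} -> Drama (id 11, lev 5).
Iteration 6: no rows with parent in {11}; recursion stops.
SUM(lev) = 0 + 1 + 1 + 1 + 2 + 3 + 4 + 5 = 17.

17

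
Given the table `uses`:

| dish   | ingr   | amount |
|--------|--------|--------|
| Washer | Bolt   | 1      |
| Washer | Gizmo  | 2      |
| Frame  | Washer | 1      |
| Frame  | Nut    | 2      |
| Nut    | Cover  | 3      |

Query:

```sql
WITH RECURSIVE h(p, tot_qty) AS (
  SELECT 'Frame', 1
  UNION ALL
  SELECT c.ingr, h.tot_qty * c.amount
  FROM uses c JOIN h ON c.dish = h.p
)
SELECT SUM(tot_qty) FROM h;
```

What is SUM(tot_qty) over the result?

13

Base: (Frame, tot_qty=1).
Iteration 1: components of {Frame} -> Nut = 1*2 = 2, Washer = 1*1 = 1.
Iteration 2: components of {Nut,Washer} -> Bolt = 1*1 = 1, Cover = 2*3 = 6, Gizmo = 1*2 = 2.
Iteration 3: no further components; recursion stops.
SUM(tot_qty) = 1 + 1 + 2 + 2 + 1 + 6 = 13.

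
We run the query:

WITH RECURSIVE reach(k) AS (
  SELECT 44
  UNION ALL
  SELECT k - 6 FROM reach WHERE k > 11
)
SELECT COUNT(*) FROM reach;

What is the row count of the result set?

7

Base: k=44.
Iteration 1: 44 > 11 holds -> k = 44 - 6 = 38.
Iteration 2: 38 > 11 holds -> k = 38 - 6 = 32.
Iteration 3: 32 > 11 holds -> k = 32 - 6 = 26.
Iteration 4: 26 > 11 holds -> k = 26 - 6 = 20.
Iteration 5: 20 > 11 holds -> k = 20 - 6 = 14.
Iteration 6: 14 > 11 holds -> k = 14 - 6 = 8.
Iteration 7: 8 > 11 fails; recursion stops.
Total rows emitted: 7.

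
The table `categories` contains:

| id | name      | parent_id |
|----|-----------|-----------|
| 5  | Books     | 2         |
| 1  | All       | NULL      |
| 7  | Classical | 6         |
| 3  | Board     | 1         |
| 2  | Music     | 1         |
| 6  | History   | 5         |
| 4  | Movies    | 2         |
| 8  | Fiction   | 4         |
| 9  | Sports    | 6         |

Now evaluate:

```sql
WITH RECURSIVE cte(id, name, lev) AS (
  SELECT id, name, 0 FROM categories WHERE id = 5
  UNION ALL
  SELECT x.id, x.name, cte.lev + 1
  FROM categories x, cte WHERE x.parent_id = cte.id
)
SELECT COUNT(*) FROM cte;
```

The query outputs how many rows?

Base: id=5 (Books) at lev 0.
Iteration 1: rows with parent_id in {5} -> History (id 6, lev 1).
Iteration 2: rows with parent_id in {6} -> Classical (id 7, lev 2), Sports (id 9, lev 2).
Iteration 3: no rows with parent_id in {7,9}; recursion stops.
Total rows emitted: 4.

4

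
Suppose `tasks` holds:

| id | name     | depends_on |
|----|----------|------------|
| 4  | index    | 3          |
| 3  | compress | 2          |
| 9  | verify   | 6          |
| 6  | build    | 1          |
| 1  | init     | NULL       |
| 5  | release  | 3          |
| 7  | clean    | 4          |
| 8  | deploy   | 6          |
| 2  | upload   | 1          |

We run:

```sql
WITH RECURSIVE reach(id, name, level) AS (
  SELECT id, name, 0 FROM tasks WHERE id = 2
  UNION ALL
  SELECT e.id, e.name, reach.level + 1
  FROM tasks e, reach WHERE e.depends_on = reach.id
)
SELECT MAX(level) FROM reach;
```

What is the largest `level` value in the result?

3

Base: id=2 (upload) at level 0.
Iteration 1: rows with depends_on in {2} -> compress (id 3, level 1).
Iteration 2: rows with depends_on in {3} -> index (id 4, level 2), release (id 5, level 2).
Iteration 3: rows with depends_on in {4,5} -> clean (id 7, level 3).
Iteration 4: no rows with depends_on in {7}; recursion stops.
level values: 0, 1, 2, 2, 3; the maximum is 3.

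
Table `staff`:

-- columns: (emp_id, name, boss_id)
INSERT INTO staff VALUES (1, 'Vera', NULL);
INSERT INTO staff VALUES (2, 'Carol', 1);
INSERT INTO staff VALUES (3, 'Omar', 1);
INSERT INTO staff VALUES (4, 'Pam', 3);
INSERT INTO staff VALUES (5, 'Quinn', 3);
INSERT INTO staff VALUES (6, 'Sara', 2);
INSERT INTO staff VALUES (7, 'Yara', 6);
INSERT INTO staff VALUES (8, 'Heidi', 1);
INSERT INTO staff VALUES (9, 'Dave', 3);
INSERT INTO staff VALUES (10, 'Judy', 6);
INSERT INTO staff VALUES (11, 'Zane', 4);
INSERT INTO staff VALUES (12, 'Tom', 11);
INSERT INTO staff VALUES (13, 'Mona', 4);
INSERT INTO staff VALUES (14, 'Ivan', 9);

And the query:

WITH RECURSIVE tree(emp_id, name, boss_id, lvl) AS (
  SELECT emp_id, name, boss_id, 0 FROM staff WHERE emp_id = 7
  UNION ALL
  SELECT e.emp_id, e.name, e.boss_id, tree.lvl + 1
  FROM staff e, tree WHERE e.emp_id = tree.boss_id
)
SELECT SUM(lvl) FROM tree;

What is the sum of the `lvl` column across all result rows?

6

Base: emp_id=7 (Yara), boss_id=6, lvl 0.
Iteration 1: join on emp_id=6 -> Sara (id 6, boss_id=2, lvl 1).
Iteration 2: join on emp_id=2 -> Carol (id 2, boss_id=1, lvl 2).
Iteration 3: join on emp_id=1 -> Vera (id 1, boss_id=NULL, lvl 3).
Iteration 4: boss_id is NULL; no match; recursion stops.
SUM(lvl) = 0 + 1 + 2 + 3 = 6.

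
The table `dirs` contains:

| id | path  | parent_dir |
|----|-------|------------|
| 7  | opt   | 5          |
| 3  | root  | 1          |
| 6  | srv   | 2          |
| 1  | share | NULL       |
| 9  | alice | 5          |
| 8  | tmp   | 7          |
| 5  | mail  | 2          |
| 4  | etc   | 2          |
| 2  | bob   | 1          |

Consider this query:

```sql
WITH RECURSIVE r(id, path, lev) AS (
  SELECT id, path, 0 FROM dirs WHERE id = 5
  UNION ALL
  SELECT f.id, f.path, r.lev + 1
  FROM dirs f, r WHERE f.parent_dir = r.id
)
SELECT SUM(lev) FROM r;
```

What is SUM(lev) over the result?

4

Base: id=5 (mail) at lev 0.
Iteration 1: rows with parent_dir in {5} -> opt (id 7, lev 1), alice (id 9, lev 1).
Iteration 2: rows with parent_dir in {7,9} -> tmp (id 8, lev 2).
Iteration 3: no rows with parent_dir in {8}; recursion stops.
SUM(lev) = 0 + 1 + 1 + 2 = 4.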